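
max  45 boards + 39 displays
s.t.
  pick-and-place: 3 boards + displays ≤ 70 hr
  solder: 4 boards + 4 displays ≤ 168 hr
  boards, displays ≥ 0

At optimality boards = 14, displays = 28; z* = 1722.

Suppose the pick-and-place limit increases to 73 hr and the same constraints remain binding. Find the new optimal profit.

1731

Both pick-and-place and solder are binding at x*.
Dual feasibility on the basic columns requires 3·y_pick-and-place + 4·y_solder = 45, 1·y_pick-and-place + 4·y_solder = 39.
→ y_pick-and-place = 3 and y_solder = 9.
Δz = y_pick-and-place·Δb = 3 × (3) = 9, so new z* = 1722 + 9 = 1731.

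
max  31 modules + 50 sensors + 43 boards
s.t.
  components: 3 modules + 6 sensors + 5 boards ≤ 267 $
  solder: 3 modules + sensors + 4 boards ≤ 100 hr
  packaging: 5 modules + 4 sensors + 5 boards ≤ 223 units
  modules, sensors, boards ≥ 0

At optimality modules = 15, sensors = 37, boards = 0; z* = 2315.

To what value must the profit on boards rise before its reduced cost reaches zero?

Check each constraint at x*: components 267/267 (tight); solder 82/100 (slack 18); packaging 223/223 (tight).
By complementary slackness, y = 0 for the non-binding constraint.
Dual feasibility on the basic columns requires 3·y_components + 5·y_packaging = 31, 6·y_components + 4·y_packaging = 50.
→ y_components = 7 and y_packaging = 2.
boards enters the basis when its profit ≥ yᵀa₃ = 7·5 + 2·5 = 45.

45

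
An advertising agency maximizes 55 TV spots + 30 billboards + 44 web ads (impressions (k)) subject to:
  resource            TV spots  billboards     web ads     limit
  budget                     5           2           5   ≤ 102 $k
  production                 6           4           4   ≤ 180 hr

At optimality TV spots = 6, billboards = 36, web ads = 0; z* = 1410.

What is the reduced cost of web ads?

-1

At the optimum: budget uses 102 of 102 (binding); production uses 180 of 180 (binding).
Dual feasibility on the basic columns requires 5·y_budget + 6·y_production = 55, 2·y_budget + 4·y_production = 30.
→ y_budget = 5 and y_production = 5.
Reduced cost of web ads: c₃ − yᵀa₃ = 44 − (5·5 + 5·4) = 44 − 45 = -1.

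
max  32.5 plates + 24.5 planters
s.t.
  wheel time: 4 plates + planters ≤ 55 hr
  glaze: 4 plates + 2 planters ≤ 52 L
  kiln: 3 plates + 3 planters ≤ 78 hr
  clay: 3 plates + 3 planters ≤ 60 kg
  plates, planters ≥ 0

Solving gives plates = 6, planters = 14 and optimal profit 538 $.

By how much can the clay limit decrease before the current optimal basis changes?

21

Binding constraints: glaze, clay. The basis is B = [[4,2],[3,3]] with det 6.
Per unit decrease in clay, x* moves by d = (0.3333, -0.6667).
The basis stays optimal until planters reaches 0; allowable decrease = 21 kg.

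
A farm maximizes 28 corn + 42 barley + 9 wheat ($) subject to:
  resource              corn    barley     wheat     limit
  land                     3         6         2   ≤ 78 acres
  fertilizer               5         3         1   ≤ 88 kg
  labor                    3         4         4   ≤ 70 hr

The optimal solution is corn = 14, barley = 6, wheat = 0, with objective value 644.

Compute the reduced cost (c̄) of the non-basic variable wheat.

-5

Binding: land and fertilizer. Non-binding: labor (4 unused).
By complementary slackness, y = 0 for the non-binding constraint.
Dual feasibility on the basic columns requires 3·y_land + 5·y_fertilizer = 28, 6·y_land + 3·y_fertilizer = 42.
This yields shadow prices y_land = 6, y_fertilizer = 2.
Reduced cost of wheat: c₃ − yᵀa₃ = 9 − (6·2 + 2·1) = 9 − 14 = -5.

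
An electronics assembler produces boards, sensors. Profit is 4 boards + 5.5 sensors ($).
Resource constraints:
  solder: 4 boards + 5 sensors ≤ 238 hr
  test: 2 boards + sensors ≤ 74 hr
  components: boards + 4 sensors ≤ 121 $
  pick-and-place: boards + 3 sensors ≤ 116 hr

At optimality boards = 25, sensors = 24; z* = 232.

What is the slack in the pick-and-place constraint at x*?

19

pick-and-place used = 1·25 + 3·24 = 97; slack = 116 − 97 = 19.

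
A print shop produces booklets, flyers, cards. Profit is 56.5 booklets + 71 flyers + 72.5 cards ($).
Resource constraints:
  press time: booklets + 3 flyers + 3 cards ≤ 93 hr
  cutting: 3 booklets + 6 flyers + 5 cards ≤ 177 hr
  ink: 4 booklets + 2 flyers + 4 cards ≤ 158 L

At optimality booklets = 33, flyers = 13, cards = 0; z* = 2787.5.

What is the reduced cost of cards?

-3

Check each constraint at x*: press time 72/93 (slack 21); cutting 177/177 (tight); ink 158/158 (tight).
Slack constraints have shadow price 0 (complementary slackness).
Dual feasibility on the basic columns requires 3·y_cutting + 4·y_ink = 56.5, 6·y_cutting + 2·y_ink = 71.
→ y_cutting = 9.5 and y_ink = 7.
Reduced cost of cards: c₃ − yᵀa₃ = 72.5 − (9.5·5 + 7·4) = 72.5 − 75.5 = -3.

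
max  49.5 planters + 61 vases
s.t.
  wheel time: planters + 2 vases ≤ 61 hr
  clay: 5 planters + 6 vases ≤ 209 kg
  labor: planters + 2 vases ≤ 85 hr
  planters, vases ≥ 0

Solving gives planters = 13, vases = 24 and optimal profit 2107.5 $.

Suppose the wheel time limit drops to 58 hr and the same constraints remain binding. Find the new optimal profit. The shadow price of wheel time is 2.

2101.5

Δb = -3, so new z* = 2107.5 + (2)·(-3) = 2107.5 − 6 = 2101.5.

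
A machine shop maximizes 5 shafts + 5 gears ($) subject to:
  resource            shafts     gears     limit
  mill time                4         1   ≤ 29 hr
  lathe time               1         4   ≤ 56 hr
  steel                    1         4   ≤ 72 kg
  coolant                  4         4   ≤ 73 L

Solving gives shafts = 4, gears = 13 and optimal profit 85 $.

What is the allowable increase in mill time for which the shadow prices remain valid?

Binding constraints: mill time, lathe time. The basis is B = [[4,1],[1,4]] with det 15.
Per unit increase in mill time, x* moves by d = (0.2667, -0.0667).
The basis stays optimal until coolant becomes binding; allowable increase = 6.25 hr.

6.25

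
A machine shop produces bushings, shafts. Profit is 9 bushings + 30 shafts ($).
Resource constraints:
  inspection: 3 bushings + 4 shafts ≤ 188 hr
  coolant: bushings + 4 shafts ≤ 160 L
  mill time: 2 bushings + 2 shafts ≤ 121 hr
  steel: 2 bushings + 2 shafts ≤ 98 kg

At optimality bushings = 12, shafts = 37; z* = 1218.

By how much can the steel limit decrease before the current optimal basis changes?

Binding constraints: coolant, steel. The basis is B = [[1,4],[2,2]] with det -6.
Per unit decrease in steel, x* moves by d = (-0.6667, 0.1667).
The basis stays optimal until bushings reaches 0; allowable decrease = 18 kg.

18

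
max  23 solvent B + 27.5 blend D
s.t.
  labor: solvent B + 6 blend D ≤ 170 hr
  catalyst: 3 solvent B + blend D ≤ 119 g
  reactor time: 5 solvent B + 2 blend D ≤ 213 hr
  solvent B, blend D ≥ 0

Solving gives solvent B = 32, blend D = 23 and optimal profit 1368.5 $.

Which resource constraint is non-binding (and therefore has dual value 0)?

labor: 170/170 (binding)
catalyst: 119/119 (binding)
reactor time: 206/213 (slack 7)
By complementary slackness, a constraint with positive slack has shadow price 0 → reactor time.

reactor time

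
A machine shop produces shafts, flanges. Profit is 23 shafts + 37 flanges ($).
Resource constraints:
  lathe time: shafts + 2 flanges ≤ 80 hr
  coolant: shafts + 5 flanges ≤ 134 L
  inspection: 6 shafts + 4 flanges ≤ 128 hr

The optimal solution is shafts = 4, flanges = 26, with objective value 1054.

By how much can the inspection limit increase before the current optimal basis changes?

208

Binding constraints: coolant, inspection. The basis is B = [[1,5],[6,4]] with det -26.
Per unit increase in inspection, x* moves by d = (0.1923, -0.0385).
The basis stays optimal until lathe time becomes binding; allowable increase = 208 hr.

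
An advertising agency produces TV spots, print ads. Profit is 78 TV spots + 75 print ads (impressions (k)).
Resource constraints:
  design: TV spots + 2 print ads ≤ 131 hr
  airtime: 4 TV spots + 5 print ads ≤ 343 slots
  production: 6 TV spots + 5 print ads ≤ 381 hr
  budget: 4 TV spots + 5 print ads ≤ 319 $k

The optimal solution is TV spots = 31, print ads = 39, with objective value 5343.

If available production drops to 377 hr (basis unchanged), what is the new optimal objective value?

5307

Binding: production and budget. Non-binding: design (22 unused), airtime (24 unused).
By complementary slackness, y = 0 for the non-binding constraints.
Dual feasibility on the basic columns requires 6·y_production + 4·y_budget = 78, 5·y_production + 5·y_budget = 75.
This yields shadow prices y_production = 9, y_budget = 6.
Δz = y_production·Δb = 9 × (-4) = -36, so new z* = 5343 − 36 = 5307.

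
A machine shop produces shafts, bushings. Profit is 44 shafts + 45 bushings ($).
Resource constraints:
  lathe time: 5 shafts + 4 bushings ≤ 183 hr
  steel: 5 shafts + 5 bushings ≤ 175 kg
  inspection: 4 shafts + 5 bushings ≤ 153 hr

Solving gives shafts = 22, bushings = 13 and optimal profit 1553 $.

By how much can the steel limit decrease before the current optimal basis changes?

22

Binding constraints: steel, inspection. The basis is B = [[5,5],[4,5]] with det 5.
Per unit decrease in steel, x* moves by d = (-1, 0.8).
The basis stays optimal until shafts reaches 0; allowable decrease = 22 kg.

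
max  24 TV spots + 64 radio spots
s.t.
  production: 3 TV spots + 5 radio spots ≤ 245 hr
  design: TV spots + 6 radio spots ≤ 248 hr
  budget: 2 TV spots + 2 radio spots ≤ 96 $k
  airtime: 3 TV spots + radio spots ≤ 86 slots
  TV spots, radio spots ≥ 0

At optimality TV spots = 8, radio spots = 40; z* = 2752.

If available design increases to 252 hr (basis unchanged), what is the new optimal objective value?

2784

At the optimum: production uses 224 of 245 (slack = 21); design uses 248 of 248 (binding); budget uses 96 of 96 (binding); airtime uses 64 of 86 (slack = 22).
Slack constraints have shadow price 0 (complementary slackness).
From A_Bᵀ y = c: 1·y_design + 2·y_budget = 24; 6·y_design + 2·y_budget = 64.
Solving: y_design = 8, y_budget = 8.
Δz = y_design·Δb = 8 × (4) = 32, so new z* = 2752 + 32 = 2784.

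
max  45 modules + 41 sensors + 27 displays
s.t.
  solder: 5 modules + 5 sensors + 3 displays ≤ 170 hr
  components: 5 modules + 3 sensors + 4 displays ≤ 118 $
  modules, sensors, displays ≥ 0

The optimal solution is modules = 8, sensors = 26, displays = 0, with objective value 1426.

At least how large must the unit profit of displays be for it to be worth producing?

29

At the optimum: solder uses 170 of 170 (binding); components uses 118 of 118 (binding).
Dual feasibility on the basic columns requires 5·y_solder + 5·y_components = 45, 5·y_solder + 3·y_components = 41.
This yields shadow prices y_solder = 7, y_components = 2.
displays enters the basis when its profit ≥ yᵀa₃ = 7·3 + 2·4 = 29.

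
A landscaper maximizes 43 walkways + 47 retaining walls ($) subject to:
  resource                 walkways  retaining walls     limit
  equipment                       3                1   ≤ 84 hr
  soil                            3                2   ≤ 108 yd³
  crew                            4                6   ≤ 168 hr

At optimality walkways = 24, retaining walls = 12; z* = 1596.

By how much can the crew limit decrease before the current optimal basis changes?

Binding constraints: equipment, crew. The basis is B = [[3,1],[4,6]] with det 14.
Per unit decrease in crew, x* moves by d = (0.0714, -0.2143).
The basis stays optimal until retaining walls reaches 0; allowable decrease = 56 hr.

56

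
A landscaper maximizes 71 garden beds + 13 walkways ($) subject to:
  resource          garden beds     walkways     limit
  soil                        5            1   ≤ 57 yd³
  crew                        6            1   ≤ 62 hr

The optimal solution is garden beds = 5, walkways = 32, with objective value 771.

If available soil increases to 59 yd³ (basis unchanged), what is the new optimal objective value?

785

Check each constraint at x*: soil 57/57 (tight); crew 62/62 (tight).
The binding rows give the dual system: 5·y_soil + 6·y_crew = 71 and 1·y_soil + 1·y_crew = 13.
Solving: y_soil = 7, y_crew = 6.
Δz = y_soil·Δb = 7 × (2) = 14, so new z* = 771 + 14 = 785.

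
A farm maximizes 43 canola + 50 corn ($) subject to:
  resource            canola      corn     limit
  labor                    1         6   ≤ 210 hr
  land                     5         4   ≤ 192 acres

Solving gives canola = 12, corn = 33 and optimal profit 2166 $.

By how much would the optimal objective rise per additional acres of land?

8

Check each constraint at x*: labor 210/210 (tight); land 192/192 (tight).
From A_Bᵀ y = c: 1·y_labor + 5·y_land = 43; 6·y_labor + 4·y_land = 50.
→ y_labor = 3 and y_land = 8.
Shadow price of land = 8.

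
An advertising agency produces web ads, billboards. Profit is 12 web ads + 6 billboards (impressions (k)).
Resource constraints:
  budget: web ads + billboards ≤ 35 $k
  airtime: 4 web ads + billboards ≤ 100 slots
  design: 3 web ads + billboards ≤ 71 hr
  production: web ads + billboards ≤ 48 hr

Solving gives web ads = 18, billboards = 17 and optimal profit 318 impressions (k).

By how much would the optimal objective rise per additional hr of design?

3

Binding: budget and design. Non-binding: airtime (11 unused), production (13 unused).
Slack constraints have shadow price 0 (complementary slackness).
Dual feasibility on the basic columns requires 1·y_budget + 3·y_design = 12, 1·y_budget + 1·y_design = 6.
This yields shadow prices y_budget = 3, y_design = 3.
Shadow price of design = 3.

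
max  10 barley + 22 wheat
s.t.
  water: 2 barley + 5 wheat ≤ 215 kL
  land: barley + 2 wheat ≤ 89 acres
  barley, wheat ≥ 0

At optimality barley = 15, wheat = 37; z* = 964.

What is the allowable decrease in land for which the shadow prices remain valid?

Binding constraints: water, land. The basis is B = [[2,5],[1,2]] with det -1.
Per unit decrease in land, x* moves by d = (-5, 2).
The basis stays optimal until barley reaches 0; allowable decrease = 3 acres.

3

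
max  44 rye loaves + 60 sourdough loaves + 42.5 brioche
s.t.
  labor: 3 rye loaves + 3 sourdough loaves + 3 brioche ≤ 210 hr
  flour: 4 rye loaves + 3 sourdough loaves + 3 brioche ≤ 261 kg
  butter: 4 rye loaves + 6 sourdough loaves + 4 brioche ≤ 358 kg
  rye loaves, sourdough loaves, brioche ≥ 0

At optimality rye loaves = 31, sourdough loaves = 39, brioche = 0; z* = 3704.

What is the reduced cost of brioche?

-1.5

At the optimum: labor uses 210 of 210 (binding); flour uses 241 of 261 (slack = 20); butter uses 358 of 358 (binding).
Slack constraints have shadow price 0 (complementary slackness).
From A_Bᵀ y = c: 3·y_labor + 4·y_butter = 44; 3·y_labor + 6·y_butter = 60.
→ y_labor = 4 and y_butter = 8.
Reduced cost of brioche: c₃ − yᵀa₃ = 42.5 − (4·3 + 8·4) = 42.5 − 44 = -1.5.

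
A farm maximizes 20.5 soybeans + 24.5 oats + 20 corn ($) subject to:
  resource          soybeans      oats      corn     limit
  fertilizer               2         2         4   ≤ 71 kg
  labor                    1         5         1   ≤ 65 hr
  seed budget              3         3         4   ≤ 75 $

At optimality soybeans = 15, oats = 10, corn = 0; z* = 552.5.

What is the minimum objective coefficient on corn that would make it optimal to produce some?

27

Binding: labor and seed budget. Non-binding: fertilizer (21 unused).
Slack constraints have shadow price 0 (complementary slackness).
From A_Bᵀ y = c: 1·y_labor + 3·y_seed budget = 20.5; 5·y_labor + 3·y_seed budget = 24.5.
→ y_labor = 1 and y_seed budget = 6.5.
corn enters the basis when its profit ≥ yᵀa₃ = 1·1 + 6.5·4 = 27.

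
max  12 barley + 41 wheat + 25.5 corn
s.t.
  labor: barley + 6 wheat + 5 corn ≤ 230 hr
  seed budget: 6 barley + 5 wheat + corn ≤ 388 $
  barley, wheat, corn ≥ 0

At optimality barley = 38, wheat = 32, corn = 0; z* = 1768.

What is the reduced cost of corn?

At the optimum: labor uses 230 of 230 (binding); seed budget uses 388 of 388 (binding).
The binding rows give the dual system: 1·y_labor + 6·y_seed budget = 12 and 6·y_labor + 5·y_seed budget = 41.
Solving: y_labor = 6, y_seed budget = 1.
Reduced cost of corn: c₃ − yᵀa₃ = 25.5 − (6·5 + 1·1) = 25.5 − 31 = -5.5.

-5.5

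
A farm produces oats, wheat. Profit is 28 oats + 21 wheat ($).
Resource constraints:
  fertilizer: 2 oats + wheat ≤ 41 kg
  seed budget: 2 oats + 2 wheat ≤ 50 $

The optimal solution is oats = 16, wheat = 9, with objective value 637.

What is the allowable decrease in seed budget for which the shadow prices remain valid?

9

Binding constraints: fertilizer, seed budget. The basis is B = [[2,1],[2,2]] with det 2.
Per unit decrease in seed budget, x* moves by d = (0.5, -1).
The basis stays optimal until wheat reaches 0; allowable decrease = 9 $.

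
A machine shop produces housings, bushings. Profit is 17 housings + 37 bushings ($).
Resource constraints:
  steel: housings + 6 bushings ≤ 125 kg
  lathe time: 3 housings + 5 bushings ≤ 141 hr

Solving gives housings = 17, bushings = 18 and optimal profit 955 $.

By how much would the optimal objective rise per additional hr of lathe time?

5

Both steel and lathe time are binding at x*.
From A_Bᵀ y = c: 1·y_steel + 3·y_lathe time = 17; 6·y_steel + 5·y_lathe time = 37.
Solving: y_steel = 2, y_lathe time = 5.
Shadow price of lathe time = 5.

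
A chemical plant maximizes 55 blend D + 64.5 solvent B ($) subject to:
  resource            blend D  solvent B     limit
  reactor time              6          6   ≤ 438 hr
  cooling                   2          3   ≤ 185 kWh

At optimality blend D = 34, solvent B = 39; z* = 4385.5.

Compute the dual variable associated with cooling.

Check each constraint at x*: reactor time 438/438 (tight); cooling 185/185 (tight).
From A_Bᵀ y = c: 6·y_reactor time + 2·y_cooling = 55; 6·y_reactor time + 3·y_cooling = 64.5.
This yields shadow prices y_reactor time = 6, y_cooling = 9.5.
Shadow price of cooling = 9.5.

9.5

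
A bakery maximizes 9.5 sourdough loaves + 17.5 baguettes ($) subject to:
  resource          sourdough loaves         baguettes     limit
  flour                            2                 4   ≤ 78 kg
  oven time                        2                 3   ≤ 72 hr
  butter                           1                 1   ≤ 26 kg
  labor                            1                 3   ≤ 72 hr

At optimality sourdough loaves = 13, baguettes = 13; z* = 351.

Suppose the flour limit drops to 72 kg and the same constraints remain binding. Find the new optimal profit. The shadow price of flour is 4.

Δb = -6, so new z* = 351 + (4)·(-6) = 351 − 24 = 327.

327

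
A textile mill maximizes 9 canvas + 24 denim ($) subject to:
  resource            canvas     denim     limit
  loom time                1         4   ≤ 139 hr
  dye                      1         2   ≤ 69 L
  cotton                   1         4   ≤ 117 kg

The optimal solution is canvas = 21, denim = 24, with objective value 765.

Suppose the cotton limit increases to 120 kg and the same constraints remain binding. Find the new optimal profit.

Binding: dye and cotton. Non-binding: loom time (22 unused).
Since loom time is not tight, its dual is 0.
From A_Bᵀ y = c: 1·y_dye + 1·y_cotton = 9; 2·y_dye + 4·y_cotton = 24.
This yields shadow prices y_dye = 6, y_cotton = 3.
Δz = y_cotton·Δb = 3 × (3) = 9, so new z* = 765 + 9 = 774.

774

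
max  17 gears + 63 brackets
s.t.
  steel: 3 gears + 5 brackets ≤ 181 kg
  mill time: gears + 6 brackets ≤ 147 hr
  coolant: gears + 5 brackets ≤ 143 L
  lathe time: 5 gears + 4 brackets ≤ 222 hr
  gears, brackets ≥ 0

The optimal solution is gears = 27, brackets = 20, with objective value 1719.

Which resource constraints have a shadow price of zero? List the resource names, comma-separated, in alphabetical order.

steel: 181/181 (binding)
mill time: 147/147 (binding)
coolant: 127/143 (slack 16)
lathe time: 215/222 (slack 7)
By complementary slackness, a constraint with positive slack has shadow price 0 → coolant, lathe time.

coolant, lathe time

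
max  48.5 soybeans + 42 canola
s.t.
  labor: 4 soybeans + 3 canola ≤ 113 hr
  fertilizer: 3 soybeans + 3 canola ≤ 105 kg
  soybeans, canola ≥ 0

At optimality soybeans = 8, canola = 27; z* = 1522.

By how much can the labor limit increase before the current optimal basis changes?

Binding constraints: labor, fertilizer. The basis is B = [[4,3],[3,3]] with det 3.
Per unit increase in labor, x* moves by d = (1, -1).
The basis stays optimal until canola reaches 0; allowable increase = 27 hr.

27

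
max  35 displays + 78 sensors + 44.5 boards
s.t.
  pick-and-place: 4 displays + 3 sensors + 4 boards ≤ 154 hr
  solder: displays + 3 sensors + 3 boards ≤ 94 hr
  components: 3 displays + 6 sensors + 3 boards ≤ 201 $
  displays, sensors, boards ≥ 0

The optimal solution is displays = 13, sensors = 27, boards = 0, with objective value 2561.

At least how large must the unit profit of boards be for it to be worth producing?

Check each constraint at x*: pick-and-place 133/154 (slack 21); solder 94/94 (tight); components 201/201 (tight).
Slack constraints have shadow price 0 (complementary slackness).
Dual feasibility on the basic columns requires 1·y_solder + 3·y_components = 35, 3·y_solder + 6·y_components = 78.
This yields shadow prices y_solder = 8, y_components = 9.
boards enters the basis when its profit ≥ yᵀa₃ = 8·3 + 9·3 = 51.

51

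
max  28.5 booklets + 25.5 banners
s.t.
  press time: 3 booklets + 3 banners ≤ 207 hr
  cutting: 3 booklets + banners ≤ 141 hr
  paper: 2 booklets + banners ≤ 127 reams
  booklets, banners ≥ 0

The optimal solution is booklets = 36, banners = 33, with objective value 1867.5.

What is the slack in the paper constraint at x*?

22

paper used = 2·36 + 1·33 = 105; slack = 127 − 105 = 22.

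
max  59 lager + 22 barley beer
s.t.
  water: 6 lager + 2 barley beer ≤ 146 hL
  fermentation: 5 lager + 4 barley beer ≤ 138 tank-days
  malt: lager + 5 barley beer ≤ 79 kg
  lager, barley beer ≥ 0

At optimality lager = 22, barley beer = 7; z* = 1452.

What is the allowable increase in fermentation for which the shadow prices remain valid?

Binding constraints: water, fermentation. The basis is B = [[6,2],[5,4]] with det 14.
Per unit increase in fermentation, x* moves by d = (-0.1429, 0.4286).
The basis stays optimal until malt becomes binding; allowable increase = 11 tank-days.

11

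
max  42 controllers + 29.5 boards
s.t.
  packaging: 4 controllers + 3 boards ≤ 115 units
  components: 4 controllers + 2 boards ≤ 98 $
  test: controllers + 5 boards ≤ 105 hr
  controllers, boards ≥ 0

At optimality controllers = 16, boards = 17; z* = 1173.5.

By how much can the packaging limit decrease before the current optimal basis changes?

Binding constraints: packaging, components. The basis is B = [[4,3],[4,2]] with det -4.
Per unit decrease in packaging, x* moves by d = (0.5, -1).
The basis stays optimal until boards reaches 0; allowable decrease = 17 units.

17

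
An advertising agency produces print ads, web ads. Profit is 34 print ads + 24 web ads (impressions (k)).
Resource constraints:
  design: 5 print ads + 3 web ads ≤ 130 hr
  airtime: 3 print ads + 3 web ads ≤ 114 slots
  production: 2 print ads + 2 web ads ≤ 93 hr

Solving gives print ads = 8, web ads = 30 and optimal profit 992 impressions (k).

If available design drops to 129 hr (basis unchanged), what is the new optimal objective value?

987

Check each constraint at x*: design 130/130 (tight); airtime 114/114 (tight); production 76/93 (slack 17).
Slack constraints have shadow price 0 (complementary slackness).
The binding rows give the dual system: 5·y_design + 3·y_airtime = 34 and 3·y_design + 3·y_airtime = 24.
→ y_design = 5 and y_airtime = 3.
Δz = y_design·Δb = 5 × (-1) = -5, so new z* = 992 − 5 = 987.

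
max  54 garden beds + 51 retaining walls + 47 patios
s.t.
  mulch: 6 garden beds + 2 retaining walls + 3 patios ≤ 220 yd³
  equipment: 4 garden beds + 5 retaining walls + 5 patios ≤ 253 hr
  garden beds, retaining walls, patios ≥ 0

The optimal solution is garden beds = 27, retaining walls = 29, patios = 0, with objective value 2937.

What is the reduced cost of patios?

-7

At the optimum: mulch uses 220 of 220 (binding); equipment uses 253 of 253 (binding).
Dual feasibility on the basic columns requires 6·y_mulch + 4·y_equipment = 54, 2·y_mulch + 5·y_equipment = 51.
This yields shadow prices y_mulch = 3, y_equipment = 9.
Reduced cost of patios: c₃ − yᵀa₃ = 47 − (3·3 + 9·5) = 47 − 54 = -7.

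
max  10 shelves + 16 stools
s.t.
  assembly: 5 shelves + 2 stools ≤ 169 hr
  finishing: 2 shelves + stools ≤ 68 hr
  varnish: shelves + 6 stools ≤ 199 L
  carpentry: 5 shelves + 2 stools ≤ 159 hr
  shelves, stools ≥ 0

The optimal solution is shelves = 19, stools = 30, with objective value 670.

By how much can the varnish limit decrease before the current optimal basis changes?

44

Binding constraints: finishing, varnish. The basis is B = [[2,1],[1,6]] with det 11.
Per unit decrease in varnish, x* moves by d = (0.0909, -0.1818).
The basis stays optimal until carpentry becomes binding; allowable decrease = 44 L.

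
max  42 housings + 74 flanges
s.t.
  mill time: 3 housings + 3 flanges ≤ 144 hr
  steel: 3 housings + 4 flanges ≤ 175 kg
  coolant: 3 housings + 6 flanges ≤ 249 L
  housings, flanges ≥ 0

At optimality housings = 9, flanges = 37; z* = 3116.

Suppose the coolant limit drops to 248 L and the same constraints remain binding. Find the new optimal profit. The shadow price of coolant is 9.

3107

Δb = -1, so new z* = 3116 + (9)·(-1) = 3116 − 9 = 3107.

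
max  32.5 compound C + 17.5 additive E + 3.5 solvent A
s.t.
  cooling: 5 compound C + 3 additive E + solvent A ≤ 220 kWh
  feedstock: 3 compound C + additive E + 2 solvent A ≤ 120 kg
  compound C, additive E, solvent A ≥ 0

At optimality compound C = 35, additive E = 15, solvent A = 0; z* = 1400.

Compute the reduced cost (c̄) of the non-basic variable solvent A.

-6.5

Check each constraint at x*: cooling 220/220 (tight); feedstock 120/120 (tight).
From A_Bᵀ y = c: 5·y_cooling + 3·y_feedstock = 32.5; 3·y_cooling + 1·y_feedstock = 17.5.
This yields shadow prices y_cooling = 5, y_feedstock = 2.5.
Reduced cost of solvent A: c₃ − yᵀa₃ = 3.5 − (5·1 + 2.5·2) = 3.5 − 10 = -6.5.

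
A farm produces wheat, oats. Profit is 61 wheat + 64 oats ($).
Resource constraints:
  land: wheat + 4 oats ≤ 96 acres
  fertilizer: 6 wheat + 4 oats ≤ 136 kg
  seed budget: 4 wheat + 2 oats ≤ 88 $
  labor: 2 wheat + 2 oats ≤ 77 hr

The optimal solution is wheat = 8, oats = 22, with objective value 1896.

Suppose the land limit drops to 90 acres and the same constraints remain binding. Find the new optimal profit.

1854

At the optimum: land uses 96 of 96 (binding); fertilizer uses 136 of 136 (binding); seed budget uses 76 of 88 (slack = 12); labor uses 60 of 77 (slack = 17).
Slack constraints have shadow price 0 (complementary slackness).
Dual feasibility on the basic columns requires 1·y_land + 6·y_fertilizer = 61, 4·y_land + 4·y_fertilizer = 64.
Solving: y_land = 7, y_fertilizer = 9.
Δz = y_land·Δb = 7 × (-6) = -42, so new z* = 1896 − 42 = 1854.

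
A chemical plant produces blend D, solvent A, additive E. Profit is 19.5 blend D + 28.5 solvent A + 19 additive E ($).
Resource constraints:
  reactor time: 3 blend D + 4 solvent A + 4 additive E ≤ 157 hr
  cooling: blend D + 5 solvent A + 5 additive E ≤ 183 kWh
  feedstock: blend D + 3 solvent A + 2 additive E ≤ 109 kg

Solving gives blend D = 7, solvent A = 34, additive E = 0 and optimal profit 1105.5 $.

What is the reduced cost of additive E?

Check each constraint at x*: reactor time 157/157 (tight); cooling 177/183 (slack 6); feedstock 109/109 (tight).
Since cooling is not tight, its dual is 0.
Dual feasibility on the basic columns requires 3·y_reactor time + 1·y_feedstock = 19.5, 4·y_reactor time + 3·y_feedstock = 28.5.
→ y_reactor time = 6 and y_feedstock = 1.5.
Reduced cost of additive E: c₃ − yᵀa₃ = 19 − (6·4 + 1.5·2) = 19 − 27 = -8.

-8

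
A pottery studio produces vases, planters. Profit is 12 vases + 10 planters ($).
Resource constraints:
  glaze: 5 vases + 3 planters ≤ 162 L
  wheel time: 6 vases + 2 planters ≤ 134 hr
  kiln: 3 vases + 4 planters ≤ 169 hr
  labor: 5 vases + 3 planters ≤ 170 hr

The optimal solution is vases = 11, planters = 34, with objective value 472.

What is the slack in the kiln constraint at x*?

kiln used = 3·11 + 4·34 = 169; slack = 169 − 169 = 0.

0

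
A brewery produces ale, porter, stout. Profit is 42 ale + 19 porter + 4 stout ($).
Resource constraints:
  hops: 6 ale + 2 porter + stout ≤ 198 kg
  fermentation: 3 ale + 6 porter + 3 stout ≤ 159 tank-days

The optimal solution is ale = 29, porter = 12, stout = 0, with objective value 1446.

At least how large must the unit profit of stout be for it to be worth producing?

9.5

At the optimum: hops uses 198 of 198 (binding); fermentation uses 159 of 159 (binding).
Dual feasibility on the basic columns requires 6·y_hops + 3·y_fermentation = 42, 2·y_hops + 6·y_fermentation = 19.
Solving: y_hops = 6.5, y_fermentation = 1.
stout enters the basis when its profit ≥ yᵀa₃ = 6.5·1 + 1·3 = 9.5.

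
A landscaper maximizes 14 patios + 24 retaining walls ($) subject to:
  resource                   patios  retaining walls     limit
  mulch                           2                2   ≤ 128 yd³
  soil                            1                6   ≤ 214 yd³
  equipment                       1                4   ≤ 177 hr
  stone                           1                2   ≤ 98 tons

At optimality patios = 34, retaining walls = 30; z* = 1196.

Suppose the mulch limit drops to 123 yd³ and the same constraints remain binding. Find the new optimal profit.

Check each constraint at x*: mulch 128/128 (tight); soil 214/214 (tight); equipment 154/177 (slack 23); stone 94/98 (slack 4).
Slack constraints have shadow price 0 (complementary slackness).
From A_Bᵀ y = c: 2·y_mulch + 1·y_soil = 14; 2·y_mulch + 6·y_soil = 24.
This yields shadow prices y_mulch = 6, y_soil = 2.
Δz = y_mulch·Δb = 6 × (-5) = -30, so new z* = 1196 − 30 = 1166.

1166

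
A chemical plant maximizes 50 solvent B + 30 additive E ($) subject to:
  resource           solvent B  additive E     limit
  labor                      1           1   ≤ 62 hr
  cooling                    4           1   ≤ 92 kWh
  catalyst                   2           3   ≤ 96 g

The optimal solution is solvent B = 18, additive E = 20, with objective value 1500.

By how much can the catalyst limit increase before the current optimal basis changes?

80

Binding constraints: cooling, catalyst. The basis is B = [[4,1],[2,3]] with det 10.
Per unit increase in catalyst, x* moves by d = (-0.1, 0.4).
The basis stays optimal until labor becomes binding; allowable increase = 80 g.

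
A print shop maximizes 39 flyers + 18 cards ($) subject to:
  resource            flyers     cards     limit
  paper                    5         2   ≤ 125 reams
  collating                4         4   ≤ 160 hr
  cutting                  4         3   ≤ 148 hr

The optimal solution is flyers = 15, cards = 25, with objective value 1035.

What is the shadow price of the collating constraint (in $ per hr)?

Binding: paper and collating. Non-binding: cutting (13 unused).
By complementary slackness, y = 0 for the non-binding constraint.
Dual feasibility on the basic columns requires 5·y_paper + 4·y_collating = 39, 2·y_paper + 4·y_collating = 18.
Solving: y_paper = 7, y_collating = 1.
Shadow price of collating = 1.

1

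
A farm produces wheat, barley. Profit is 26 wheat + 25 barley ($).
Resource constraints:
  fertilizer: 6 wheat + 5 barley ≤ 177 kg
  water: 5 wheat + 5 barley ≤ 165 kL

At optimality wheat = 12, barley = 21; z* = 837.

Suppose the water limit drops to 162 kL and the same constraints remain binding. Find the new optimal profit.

825

At the optimum: fertilizer uses 177 of 177 (binding); water uses 165 of 165 (binding).
Dual feasibility on the basic columns requires 6·y_fertilizer + 5·y_water = 26, 5·y_fertilizer + 5·y_water = 25.
Solving: y_fertilizer = 1, y_water = 4.
Δz = y_water·Δb = 4 × (-3) = -12, so new z* = 837 − 12 = 825.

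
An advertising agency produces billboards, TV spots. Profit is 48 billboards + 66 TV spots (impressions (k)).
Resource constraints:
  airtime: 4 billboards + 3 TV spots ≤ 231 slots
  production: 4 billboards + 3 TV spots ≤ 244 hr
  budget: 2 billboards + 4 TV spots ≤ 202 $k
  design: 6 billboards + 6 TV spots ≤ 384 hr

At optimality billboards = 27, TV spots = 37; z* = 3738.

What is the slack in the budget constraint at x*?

0

budget used = 2·27 + 4·37 = 202; slack = 202 − 202 = 0.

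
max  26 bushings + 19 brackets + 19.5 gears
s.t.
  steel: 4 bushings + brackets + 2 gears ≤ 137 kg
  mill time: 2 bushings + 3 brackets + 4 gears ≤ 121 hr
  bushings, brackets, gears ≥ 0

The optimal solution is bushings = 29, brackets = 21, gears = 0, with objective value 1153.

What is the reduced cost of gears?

Check each constraint at x*: steel 137/137 (tight); mill time 121/121 (tight).
Dual feasibility on the basic columns requires 4·y_steel + 2·y_mill time = 26, 1·y_steel + 3·y_mill time = 19.
Solving: y_steel = 4, y_mill time = 5.
Reduced cost of gears: c₃ − yᵀa₃ = 19.5 − (4·2 + 5·4) = 19.5 − 28 = -8.5.

-8.5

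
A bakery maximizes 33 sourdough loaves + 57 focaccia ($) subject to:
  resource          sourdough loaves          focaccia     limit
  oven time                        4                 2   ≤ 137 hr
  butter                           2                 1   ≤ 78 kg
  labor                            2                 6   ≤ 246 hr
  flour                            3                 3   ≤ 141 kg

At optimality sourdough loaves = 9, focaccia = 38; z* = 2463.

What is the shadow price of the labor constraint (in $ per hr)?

At the optimum: oven time uses 112 of 137 (slack = 25); butter uses 56 of 78 (slack = 22); labor uses 246 of 246 (binding); flour uses 141 of 141 (binding).
Slack constraints have shadow price 0 (complementary slackness).
The binding rows give the dual system: 2·y_labor + 3·y_flour = 33 and 6·y_labor + 3·y_flour = 57.
This yields shadow prices y_labor = 6, y_flour = 7.
Shadow price of labor = 6.

6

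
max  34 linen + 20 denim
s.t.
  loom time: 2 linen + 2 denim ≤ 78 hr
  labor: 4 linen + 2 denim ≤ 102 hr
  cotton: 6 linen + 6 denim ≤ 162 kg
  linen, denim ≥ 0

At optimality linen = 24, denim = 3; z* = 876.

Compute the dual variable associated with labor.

7

Check each constraint at x*: loom time 54/78 (slack 24); labor 102/102 (tight); cotton 162/162 (tight).
By complementary slackness, y = 0 for the non-binding constraint.
The binding rows give the dual system: 4·y_labor + 6·y_cotton = 34 and 2·y_labor + 6·y_cotton = 20.
This yields shadow prices y_labor = 7, y_cotton = 1.
Shadow price of labor = 7.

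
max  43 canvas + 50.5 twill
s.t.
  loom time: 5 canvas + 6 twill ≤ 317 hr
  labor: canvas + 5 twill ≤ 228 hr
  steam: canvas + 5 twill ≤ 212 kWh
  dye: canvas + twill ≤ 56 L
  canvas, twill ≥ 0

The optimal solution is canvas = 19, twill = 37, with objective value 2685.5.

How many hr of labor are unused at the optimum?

labor used = 1·19 + 5·37 = 204; slack = 228 − 204 = 24.

24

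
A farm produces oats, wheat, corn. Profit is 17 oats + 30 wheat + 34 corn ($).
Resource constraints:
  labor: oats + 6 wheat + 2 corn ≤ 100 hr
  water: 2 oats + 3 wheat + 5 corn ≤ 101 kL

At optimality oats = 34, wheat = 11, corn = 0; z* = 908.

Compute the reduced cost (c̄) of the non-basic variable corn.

Check each constraint at x*: labor 100/100 (tight); water 101/101 (tight).
Dual feasibility on the basic columns requires 1·y_labor + 2·y_water = 17, 6·y_labor + 3·y_water = 30.
→ y_labor = 1 and y_water = 8.
Reduced cost of corn: c₃ − yᵀa₃ = 34 − (1·2 + 8·5) = 34 − 42 = -8.

-8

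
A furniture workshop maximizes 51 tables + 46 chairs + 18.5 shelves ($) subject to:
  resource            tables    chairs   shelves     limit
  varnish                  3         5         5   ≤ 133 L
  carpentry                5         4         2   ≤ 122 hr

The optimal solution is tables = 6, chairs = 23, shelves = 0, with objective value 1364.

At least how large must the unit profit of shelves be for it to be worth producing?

28

Both varnish and carpentry are binding at x*.
The binding rows give the dual system: 3·y_varnish + 5·y_carpentry = 51 and 5·y_varnish + 4·y_carpentry = 46.
Solving: y_varnish = 2, y_carpentry = 9.
shelves enters the basis when its profit ≥ yᵀa₃ = 2·5 + 9·2 = 28.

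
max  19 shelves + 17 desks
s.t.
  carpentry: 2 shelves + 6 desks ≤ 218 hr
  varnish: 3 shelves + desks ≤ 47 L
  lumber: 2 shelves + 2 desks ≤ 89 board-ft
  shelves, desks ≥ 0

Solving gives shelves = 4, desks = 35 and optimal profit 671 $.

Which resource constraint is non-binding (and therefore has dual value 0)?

lumber

carpentry: 218/218 (binding)
varnish: 47/47 (binding)
lumber: 78/89 (slack 11)
By complementary slackness, a constraint with positive slack has shadow price 0 → lumber.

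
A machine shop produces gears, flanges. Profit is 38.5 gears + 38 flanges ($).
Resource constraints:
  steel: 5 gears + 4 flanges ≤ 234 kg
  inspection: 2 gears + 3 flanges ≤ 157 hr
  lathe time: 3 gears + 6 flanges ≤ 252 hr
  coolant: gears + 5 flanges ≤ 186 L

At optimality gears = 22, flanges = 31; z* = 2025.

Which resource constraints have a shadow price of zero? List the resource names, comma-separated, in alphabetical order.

steel: 234/234 (binding)
inspection: 137/157 (slack 20)
lathe time: 252/252 (binding)
coolant: 177/186 (slack 9)
By complementary slackness, a constraint with positive slack has shadow price 0 → coolant, inspection.

coolant, inspection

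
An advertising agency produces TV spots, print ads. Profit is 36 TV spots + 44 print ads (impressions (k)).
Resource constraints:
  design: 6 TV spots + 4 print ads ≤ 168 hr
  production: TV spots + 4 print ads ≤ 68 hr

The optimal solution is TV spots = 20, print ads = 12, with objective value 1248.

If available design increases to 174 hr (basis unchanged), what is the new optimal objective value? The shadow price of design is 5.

1278

Δb = 6, so new z* = 1248 + (5)·(6) = 1248 + 30 = 1278.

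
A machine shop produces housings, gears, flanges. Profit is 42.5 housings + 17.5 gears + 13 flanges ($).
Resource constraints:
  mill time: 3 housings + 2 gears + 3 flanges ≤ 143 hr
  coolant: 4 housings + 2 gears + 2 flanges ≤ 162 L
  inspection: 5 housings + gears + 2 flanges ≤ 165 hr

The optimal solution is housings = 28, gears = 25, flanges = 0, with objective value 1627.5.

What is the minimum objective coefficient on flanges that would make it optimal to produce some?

Check each constraint at x*: mill time 134/143 (slack 9); coolant 162/162 (tight); inspection 165/165 (tight).
Slack constraints have shadow price 0 (complementary slackness).
From A_Bᵀ y = c: 4·y_coolant + 5·y_inspection = 42.5; 2·y_coolant + 1·y_inspection = 17.5.
Solving: y_coolant = 7.5, y_inspection = 2.5.
flanges enters the basis when its profit ≥ yᵀa₃ = 7.5·2 + 2.5·2 = 20.

20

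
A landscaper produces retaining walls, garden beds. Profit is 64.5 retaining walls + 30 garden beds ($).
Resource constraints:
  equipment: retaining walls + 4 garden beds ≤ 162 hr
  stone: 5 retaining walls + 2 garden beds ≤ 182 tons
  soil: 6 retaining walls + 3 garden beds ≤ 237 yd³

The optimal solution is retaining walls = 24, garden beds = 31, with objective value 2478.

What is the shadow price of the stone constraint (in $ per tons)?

4.5

Binding: stone and soil. Non-binding: equipment (14 unused).
Since equipment is not tight, its dual is 0.
Dual feasibility on the basic columns requires 5·y_stone + 6·y_soil = 64.5, 2·y_stone + 3·y_soil = 30.
Solving: y_stone = 4.5, y_soil = 7.
Shadow price of stone = 4.5.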